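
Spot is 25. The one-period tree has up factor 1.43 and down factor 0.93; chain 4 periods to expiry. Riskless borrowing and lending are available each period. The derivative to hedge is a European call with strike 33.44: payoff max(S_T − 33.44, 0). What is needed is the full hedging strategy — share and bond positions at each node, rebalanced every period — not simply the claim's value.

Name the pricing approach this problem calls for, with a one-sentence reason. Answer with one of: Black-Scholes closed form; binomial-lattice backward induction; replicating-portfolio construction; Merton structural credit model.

Key observation: a price alone would not answer the question — the per-node share/bond construction on the spot-25, 1.43/0.93 tree is required, and only the replicating-portfolio method yields it.

framework: replicating-portfolio construction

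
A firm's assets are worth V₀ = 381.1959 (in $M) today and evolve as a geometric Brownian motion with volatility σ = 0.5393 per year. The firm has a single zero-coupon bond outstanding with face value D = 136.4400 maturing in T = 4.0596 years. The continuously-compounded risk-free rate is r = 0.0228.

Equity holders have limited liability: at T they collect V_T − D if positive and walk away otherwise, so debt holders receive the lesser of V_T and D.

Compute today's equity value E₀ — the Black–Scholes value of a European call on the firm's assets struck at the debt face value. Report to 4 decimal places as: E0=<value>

E0=273.7352

With assets at 381.1959 and a single debt payment of 136.4400 at 4.0596 years:
d₁ = [ln(V₀/D) + (r + σ²/2)T] / (σ√T)
   = [ln(381.1959/136.4400) + (0.0228 + 0.5·0.5393²)·4.0596] / (0.5393·√4.0596)
   = [1.027428 + 0.682915] / 1.086606 = 1.574024
d₂ = d₁ − σ√T = 1.574024 − 1.086606 = 0.487418
N(d₁) = 0.942259,  N(d₂) = 0.687019,  e^(−rT) = 0.911596
E₀ = V₀·N(d₁) − D·e^(−rT)·N(d₂)
   = 381.1959·0.942259 − 136.4400·0.911596·0.687019 = 273.735175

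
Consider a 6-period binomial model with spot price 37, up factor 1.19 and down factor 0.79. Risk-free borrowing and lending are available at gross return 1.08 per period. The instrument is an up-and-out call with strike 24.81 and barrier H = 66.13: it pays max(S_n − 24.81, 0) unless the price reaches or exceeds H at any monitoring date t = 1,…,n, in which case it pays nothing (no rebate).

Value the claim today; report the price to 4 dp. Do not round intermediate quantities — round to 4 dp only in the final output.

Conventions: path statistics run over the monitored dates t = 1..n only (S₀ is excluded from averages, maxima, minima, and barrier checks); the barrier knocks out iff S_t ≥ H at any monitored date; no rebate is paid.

Set p* = 0.7250 (from d < R < u); the path-dependent value is the discounted p*-expectation over all price paths.
Enumerate all 2^6 = 64 price paths (U = up ×1.19, D = down ×0.79); each path with k up-moves has probability p*^k·(1−p*)^(6−k).
DDDDDD: M=29.2300, payoff=0.0000, prob=0.000433
UDDDDD: M=44.0300, payoff=0.0000, prob=0.001140
DUDDDD: M=34.7837, payoff=0.0000, prob=0.001140
UUDDDD: M=52.3957, payoff=0.0000, prob=0.003006
DDUDDD: M=29.2300, payoff=0.0000, prob=0.001140
UDUDDD: M=44.0300, payoff=0.0000, prob=0.003006
DUUDDD: M=41.3926, payoff=0.0000, prob=0.003006
UUUDDD: M=62.3509, payoff=5.9314, prob=0.007925
DDDUDD: M=29.2300, payoff=0.0000, prob=0.001140
UDDUDD: M=44.0300, payoff=0.0000, prob=0.003006
DUDUDD: M=34.7837, payoff=0.0000, prob=0.003006
UUDUDD: M=52.3957, payoff=5.9314, prob=0.007925
DDUUDD: M=32.7002, payoff=0.0000, prob=0.003006
UDUUDD: M=49.2572, payoff=5.9314, prob=0.007925
DUUUDD: M=49.2572, payoff=5.9314, prob=0.007925
UUUUDD: M=74.1976, payoff=0.0000, prob=0.020894
DDDDUD: M=29.2300, payoff=0.0000, prob=0.001140
UDDDUD: M=44.0300, payoff=0.0000, prob=0.003006
DUDDUD: M=34.7837, payoff=0.0000, prob=0.003006
UUDDUD: M=52.3957, payoff=5.9314, prob=0.007925
DDUDUD: M=29.2300, payoff=0.0000, prob=0.003006
UDUDUD: M=44.0300, payoff=5.9314, prob=0.007925
DUUDUD: M=41.3926, payoff=5.9314, prob=0.007925
UUUDUD: M=62.3509, payoff=21.4967, prob=0.020894
DDDUUD: M=29.2300, payoff=0.0000, prob=0.003006
UDDUUD: M=44.0300, payoff=5.9314, prob=0.007925
DUDUUD: M=38.9132, payoff=5.9314, prob=0.007925
UUDUUD: M=58.6161, payoff=21.4967, prob=0.020894
DDUUUD: M=38.9132, payoff=5.9314, prob=0.007925
UDUUUD: M=58.6161, payoff=21.4967, prob=0.020894
DUUUUD: M=58.6161, payoff=21.4967, prob=0.020894
UUUUUD: M=88.2951, payoff=0.0000, prob=0.055084
DDDDDU: M=29.2300, payoff=0.0000, prob=0.001140
UDDDDU: M=44.0300, payoff=0.0000, prob=0.003006
DUDDDU: M=34.7837, payoff=0.0000, prob=0.003006
UUDDDU: M=52.3957, payoff=5.9314, prob=0.007925
DDUDDU: M=29.2300, payoff=0.0000, prob=0.003006
UDUDDU: M=44.0300, payoff=5.9314, prob=0.007925
DUUDDU: M=41.3926, payoff=5.9314, prob=0.007925
UUUDDU: M=62.3509, payoff=21.4967, prob=0.020894
DDDUDU: M=29.2300, payoff=0.0000, prob=0.003006
UDDUDU: M=44.0300, payoff=5.9314, prob=0.007925
DUDUDU: M=34.7837, payoff=5.9314, prob=0.007925
UUDUDU: M=52.3957, payoff=21.4967, prob=0.020894
DDUUDU: M=32.7002, payoff=5.9314, prob=0.007925
UDUUDU: M=49.2572, payoff=21.4967, prob=0.020894
DUUUDU: M=49.2572, payoff=21.4967, prob=0.020894
UUUUDU: M=74.1976, payoff=0.0000, prob=0.055084
DDDDUU: M=29.2300, payoff=0.0000, prob=0.003006
UDDDUU: M=44.0300, payoff=5.9314, prob=0.007925
DUDDUU: M=34.7837, payoff=5.9314, prob=0.007925
UUDDUU: M=52.3957, payoff=21.4967, prob=0.020894
DDUDUU: M=30.7414, payoff=5.9314, prob=0.007925
UDUDUU: M=46.3067, payoff=21.4967, prob=0.020894
DUUDUU: M=46.3067, payoff=21.4967, prob=0.020894
UUUDUU: M=69.7531, payoff=0.0000, prob=0.055084
DDDUUU: M=30.7414, payoff=5.9314, prob=0.007925
UDDUUU: M=46.3067, payoff=21.4967, prob=0.020894
DUDUUU: M=46.3067, payoff=21.4967, prob=0.020894
UUDUUU: M=69.7531, payoff=0.0000, prob=0.055084
DDUUUU: M=46.3067, payoff=21.4967, prob=0.020894
UDUUUU: M=69.7531, payoff=0.0000, prob=0.055084
DUUUUU: M=69.7531, payoff=0.0000, prob=0.055084
UUUUUU: M=105.0712, payoff=0.0000, prob=0.145221
Price = Σ prob·payoff / R^6 = 7.228223 / 1.586874 = 4.5550

price = 4.5550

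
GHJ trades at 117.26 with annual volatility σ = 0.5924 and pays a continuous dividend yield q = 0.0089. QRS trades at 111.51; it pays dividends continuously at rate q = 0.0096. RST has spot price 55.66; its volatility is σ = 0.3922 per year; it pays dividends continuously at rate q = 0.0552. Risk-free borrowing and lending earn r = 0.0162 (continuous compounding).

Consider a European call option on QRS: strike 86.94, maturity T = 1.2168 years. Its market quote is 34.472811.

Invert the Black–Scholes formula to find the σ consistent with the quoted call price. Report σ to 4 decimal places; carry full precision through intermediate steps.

At σ = 0.4607 the Black–Scholes value reproduces the quote:
σ√T = 0.4607·√1.2168 = 0.508192
d₁ = (ln(S/K) + (r−q+σ²/2)T) / (σ√T) = (ln(111.51/86.94) + (0.0162−0.0096+0.4607²/2)·1.2168) / 0.508192 = (0.248896 + 0.137160) / 0.508192 = 0.759667
d₂ = d₁ − σ√T = 0.759667 − 0.508192 = 0.251475
e^{−rT} = 0.980481
e^{−qT} = 0.988387
N(d₁) = 0.776273,  N(d₂) = 0.599276
V = S·e^{−qT}·N(d₁) − K·e^{−rT}·N(d₂) = 85.556933 − 51.084122 = 34.472811 (the quoted price), and the Black–Scholes price is strictly increasing in σ, so σ is unique

sigma = 0.4607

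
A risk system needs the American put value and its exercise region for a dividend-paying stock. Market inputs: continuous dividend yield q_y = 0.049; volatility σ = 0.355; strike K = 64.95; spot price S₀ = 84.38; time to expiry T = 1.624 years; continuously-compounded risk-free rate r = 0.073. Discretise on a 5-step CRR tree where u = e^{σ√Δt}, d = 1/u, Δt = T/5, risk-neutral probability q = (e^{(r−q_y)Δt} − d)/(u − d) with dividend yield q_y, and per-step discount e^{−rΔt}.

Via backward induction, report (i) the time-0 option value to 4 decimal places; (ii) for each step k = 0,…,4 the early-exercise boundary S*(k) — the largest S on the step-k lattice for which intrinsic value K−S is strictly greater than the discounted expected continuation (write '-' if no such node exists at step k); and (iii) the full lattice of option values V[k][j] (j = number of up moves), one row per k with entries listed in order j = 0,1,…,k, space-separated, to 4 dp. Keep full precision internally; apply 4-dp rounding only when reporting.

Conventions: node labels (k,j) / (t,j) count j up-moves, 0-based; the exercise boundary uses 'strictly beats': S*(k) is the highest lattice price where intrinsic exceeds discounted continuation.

price = 4.5331
boundary = - - - 45.9877 37.5643
tree:
4.5331
7.5266 1.3732
12.1729 2.6471 0.0000
18.9623 5.1028 0.0000 0.0000
27.3857 9.8367 0.0000 0.0000 0.0000
34.2662 18.9623 0.0000 0.0000 0.0000 0.0000

params: Δt=0.32480 u=1.22424 d=0.81683 q=0.46880 e^(-rΔt)=0.97657
t_5 payoffs: 34.2662 18.9623 0.0000 0.0000 0.0000 0.0000
t_4: node(4,0) S=37.5643 payoff=27.3857 vs cont=26.4569 → 27.3857 [stop]  node(4,1) S=56.2999 payoff=8.6501 vs cont=9.8367 → 9.8367 [wait]  node(4,2) S=84.3800 payoff=0.0000 vs cont=0.0000 → 0.0000 [wait]  node(4,3) S=126.4653 payoff=0.0000 vs cont=0.0000 → 0.0000 [wait]  node(4,4) S=189.5411 payoff=0.0000 vs cont=0.0000 → 0.0000 [wait]  ⇒ S*(4)=37.5643
t_3: node(3,0) S=45.9877 payoff=18.9623 vs cont=18.7098 → 18.9623 [stop]  node(3,1) S=68.9245 payoff=0.0000 vs cont=5.1028 → 5.1028 [wait]  node(3,2) S=103.3012 payoff=0.0000 vs cont=0.0000 → 0.0000 [wait]  node(3,3) S=154.8237 payoff=0.0000 vs cont=0.0000 → 0.0000 [wait]  ⇒ S*(3)=45.9877
t_2: node(2,0) S=56.2999 payoff=8.6501 vs cont=12.1729 → 12.1729 [wait]  node(2,1) S=84.3800 payoff=0.0000 vs cont=2.6471 → 2.6471 [wait]  node(2,2) S=126.4653 payoff=0.0000 vs cont=0.0000 → 0.0000 [wait]  ⇒ S*(2)=-
t_1: node(1,0) S=68.9245 payoff=0.0000 vs cont=7.5266 → 7.5266 [wait]  node(1,1) S=103.3012 payoff=0.0000 vs cont=1.3732 → 1.3732 [wait]  ⇒ S*(1)=-
t_0: node(0,0) S=84.3800 payoff=0.0000 vs cont=4.5331 → 4.5331 [wait]  ⇒ S*(0)=-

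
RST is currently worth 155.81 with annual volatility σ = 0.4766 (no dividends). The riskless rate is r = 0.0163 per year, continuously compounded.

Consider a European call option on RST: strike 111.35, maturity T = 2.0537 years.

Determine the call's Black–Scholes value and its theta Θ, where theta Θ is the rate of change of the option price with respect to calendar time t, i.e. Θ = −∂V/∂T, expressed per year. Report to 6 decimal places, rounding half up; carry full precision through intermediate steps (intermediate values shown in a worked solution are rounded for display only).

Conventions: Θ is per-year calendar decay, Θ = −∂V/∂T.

price = 64.044403
Θ = -8.019334

σ√T = 0.4766·√2.0537 = 0.683003
d₁ = (ln(S/K) + (r+σ²/2)T) / (σ√T) = (ln(155.81/111.35) + (0.0163+0.4766²/2)·2.0537) / 0.683003 = (0.335959 + 0.266722) / 0.683003 = 0.882398
d₂ = d₁ − σ√T = 0.882398 − 0.683003 = 0.199396
e^{−rT} = 0.967079
N(d₁) = 0.811219,  N(d₂) = 0.579023
Call price V = S·N(d₁) − K·e^{−rT}·N(d₂) = 126.396082 − 62.351679 = 64.044403
φ(d₁) = (1/√(2π))·e^{−d₁²/2} = 0.270292
Θ = −S·φ(d₁)·σ/(2√T) − r·K·e^{−rT}·N(d₂) = −7.003001 − 1.016332 = -8.019334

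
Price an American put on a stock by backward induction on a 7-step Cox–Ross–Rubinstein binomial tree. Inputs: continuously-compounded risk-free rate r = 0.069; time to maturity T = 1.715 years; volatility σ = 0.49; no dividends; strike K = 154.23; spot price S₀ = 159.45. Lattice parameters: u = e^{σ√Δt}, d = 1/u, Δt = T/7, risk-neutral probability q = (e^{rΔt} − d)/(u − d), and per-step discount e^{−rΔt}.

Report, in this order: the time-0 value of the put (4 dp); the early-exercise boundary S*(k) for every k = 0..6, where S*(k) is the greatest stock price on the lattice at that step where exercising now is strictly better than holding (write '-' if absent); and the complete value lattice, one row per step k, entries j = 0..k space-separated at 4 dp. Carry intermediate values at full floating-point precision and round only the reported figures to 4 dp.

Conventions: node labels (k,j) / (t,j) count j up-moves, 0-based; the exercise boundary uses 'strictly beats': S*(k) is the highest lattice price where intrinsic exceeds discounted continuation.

Δt=0.24500, u=1.27448, d=0.78463, q=0.47447, disc=e^(-rΔt)=0.98324
k=7 terminal: V=max(K-S,0) → 125.0359 106.8101 77.2060 29.1201 0.0000 0.0000 0.0000 0.0000
k=6: j=0 S=37.2073 intr=117.0227 cont=114.4374 V=117.0227[EX]; j=1 S=60.4357 intr=93.7943 cont=91.2090 V=93.7943[EX]; j=2 S=98.1655 intr=56.0645 cont=53.4791 V=56.0645[EX]; j=3 S=159.4500 intr=0.0000 cont=15.0471 V=15.0471[hold]; j=4 S=258.9942 intr=0.0000 cont=0.0000 V=0.0000[hold]; j=5 S=420.6836 intr=0.0000 cont=0.0000 V=0.0000[hold]; j=6 S=683.3151 intr=0.0000 cont=0.0000 V=0.0000[hold]  S*(6)=98.1655
k=5: j=0 S=47.4199 intr=106.8101 cont=104.2247 V=106.8101[EX]; j=1 S=77.0240 intr=77.2060 cont=74.6206 V=77.2060[EX]; j=2 S=125.1099 intr=29.1201 cont=35.9896 V=35.9896[hold]; j=3 S=203.2157 intr=0.0000 cont=7.7752 V=7.7752[hold]; j=4 S=330.0827 intr=0.0000 cont=0.0000 V=0.0000[hold]; j=5 S=536.1524 intr=0.0000 cont=0.0000 V=0.0000[hold]  S*(5)=77.0240
k=4: j=0 S=60.4357 intr=93.7943 cont=91.2090 V=93.7943[EX]; j=1 S=98.1655 intr=56.0645 cont=56.6838 V=56.6838[hold]; j=2 S=159.4500 intr=0.0000 cont=22.2239 V=22.2239[hold]; j=3 S=258.9942 intr=0.0000 cont=4.0176 V=4.0176[hold]; j=4 S=420.6836 intr=0.0000 cont=0.0000 V=0.0000[hold]  S*(4)=60.4357
k=3: j=0 S=77.0240 intr=77.2060 cont=74.9096 V=77.2060[EX]; j=1 S=125.1099 intr=29.1201 cont=39.6577 V=39.6577[hold]; j=2 S=203.2157 intr=0.0000 cont=13.3579 V=13.3579[hold]; j=3 S=330.0827 intr=0.0000 cont=2.0760 V=2.0760[hold]  S*(3)=77.0240
k=2: j=0 S=98.1655 intr=56.0645 cont=58.3950 V=58.3950[hold]; j=1 S=159.4500 intr=0.0000 cont=26.7238 V=26.7238[hold]; j=2 S=258.9942 intr=0.0000 cont=7.8709 V=7.8709[hold]  S*(2)=-
k=1: j=0 S=125.1099 intr=29.1201 cont=42.6411 V=42.6411[hold]; j=1 S=203.2157 intr=0.0000 cont=17.4807 V=17.4807[hold]  S*(1)=-
k=0: j=0 S=159.4500 intr=0.0000 cont=30.1887 V=30.1887[hold]  S*(0)=-

price = 30.1887
boundary = - - - 77.0240 60.4357 77.0240 98.1655
tree:
30.1887
42.6411 17.4807
58.3950 26.7238 7.8709
77.2060 39.6577 13.3579 2.0760
93.7943 56.6838 22.2239 4.0176 0.0000
106.8101 77.2060 35.9896 7.7752 0.0000 0.0000
117.0227 93.7943 56.0645 15.0471 0.0000 0.0000 0.0000
125.0359 106.8101 77.2060 29.1201 0.0000 0.0000 0.0000 0.0000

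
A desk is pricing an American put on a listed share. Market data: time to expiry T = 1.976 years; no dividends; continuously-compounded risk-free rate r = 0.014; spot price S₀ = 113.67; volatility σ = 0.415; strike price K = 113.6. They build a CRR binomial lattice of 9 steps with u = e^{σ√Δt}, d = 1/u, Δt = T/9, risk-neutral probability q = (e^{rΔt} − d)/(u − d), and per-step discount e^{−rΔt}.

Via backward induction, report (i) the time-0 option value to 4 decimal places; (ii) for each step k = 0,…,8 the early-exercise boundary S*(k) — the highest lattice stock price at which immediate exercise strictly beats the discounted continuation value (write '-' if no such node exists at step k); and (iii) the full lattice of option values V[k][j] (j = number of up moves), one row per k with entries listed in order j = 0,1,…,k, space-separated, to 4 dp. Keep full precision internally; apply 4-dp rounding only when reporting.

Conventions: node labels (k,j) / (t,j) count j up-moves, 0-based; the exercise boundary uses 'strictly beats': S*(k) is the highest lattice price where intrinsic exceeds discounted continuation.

price = 25.1809
boundary = - - - - 52.2206 42.9923 52.2206 63.4297 77.0449
tree:
25.1809
32.8682 16.3037
41.7429 22.6453 8.9506
51.4411 30.6104 13.4243 3.7461
61.3794 40.0912 19.6592 6.1776 0.9101
70.6077 50.6319 27.9563 10.0274 1.6887 0.0000
78.2052 61.3794 38.3244 15.9432 3.1334 0.0000 0.0000
84.4600 70.6077 50.1703 24.6418 5.8141 0.0000 0.0000 0.0000
89.6096 78.2052 61.3794 36.5551 10.7881 0.0000 0.0000 0.0000 0.0000
93.8491 84.4600 70.6077 50.1703 20.0174 0.0000 0.0000 0.0000 0.0000 0.0000

Δt=0.21956  u=1.21465  d=0.82328  q=0.45940  discount=0.99693
step 9 (expiry): payoffs max(K−S,0) = 93.8491 84.4600 70.6077 50.1703 20.0174 0.0000 0.0000 0.0000 0.0000 0.0000
step 8: (k=8,j=0): S=23.9904, K−S=89.6096, hold=89.2609 ⇒ V=89.6096 exercise | (k=8,j=1): S=35.3948, K−S=78.2052, hold=77.8565 ⇒ V=78.2052 exercise | (k=8,j=2): S=52.2206, K−S=61.3794, hold=61.0307 ⇒ V=61.3794 exercise | (k=8,j=3): S=77.0449, K−S=36.5551, hold=36.2064 ⇒ V=36.5551 exercise | (k=8,j=4): S=113.6700, K−S=0.0000, hold=10.7881 ⇒ V=10.7881 continue | (k=8,j=5): S=167.7057, K−S=0.0000, hold=0.0000 ⇒ V=0.0000 continue | (k=8,j=6): S=247.4285, K−S=0.0000, hold=0.0000 ⇒ V=0.0000 continue | (k=8,j=7): S=365.0494, K−S=0.0000, hold=0.0000 ⇒ V=0.0000 continue | (k=8,j=8): S=538.5842, K−S=0.0000, hold=0.0000 ⇒ V=0.0000 continue  boundary S*=77.0449
step 7: (k=7,j=0): S=29.1400, K−S=84.4600, hold=84.1114 ⇒ V=84.4600 exercise | (k=7,j=1): S=42.9923, K−S=70.6077, hold=70.2590 ⇒ V=70.6077 exercise | (k=7,j=2): S=63.4297, K−S=50.1703, hold=49.8216 ⇒ V=50.1703 exercise | (k=7,j=3): S=93.5826, K−S=20.0174, hold=24.6418 ⇒ V=24.6418 continue | (k=7,j=4): S=138.0692, K−S=0.0000, hold=5.8141 ⇒ V=5.8141 continue | (k=7,j=5): S=203.7036, K−S=0.0000, hold=0.0000 ⇒ V=0.0000 continue | (k=7,j=6): S=300.5389, K−S=0.0000, hold=0.0000 ⇒ V=0.0000 continue | (k=7,j=7): S=443.4071, K−S=0.0000, hold=0.0000 ⇒ V=0.0000 continue  boundary S*=63.4297
step 6: (k=6,j=0): S=35.3948, K−S=78.2052, hold=77.8565 ⇒ V=78.2052 exercise | (k=6,j=1): S=52.2206, K−S=61.3794, hold=61.0307 ⇒ V=61.3794 exercise | (k=6,j=2): S=77.0449, K−S=36.5551, hold=38.3244 ⇒ V=38.3244 continue | (k=6,j=3): S=113.6700, K−S=0.0000, hold=15.9432 ⇒ V=15.9432 continue | (k=6,j=4): S=167.7057, K−S=0.0000, hold=3.1334 ⇒ V=3.1334 continue | (k=6,j=5): S=247.4285, K−S=0.0000, hold=0.0000 ⇒ V=0.0000 continue | (k=6,j=6): S=365.0494, K−S=0.0000, hold=0.0000 ⇒ V=0.0000 continue  boundary S*=52.2206
step 5: (k=5,j=0): S=42.9923, K−S=70.6077, hold=70.2590 ⇒ V=70.6077 exercise | (k=5,j=1): S=63.4297, K−S=50.1703, hold=50.6319 ⇒ V=50.6319 continue | (k=5,j=2): S=93.5826, K−S=20.0174, hold=27.9563 ⇒ V=27.9563 continue | (k=5,j=3): S=138.0692, K−S=0.0000, hold=10.0274 ⇒ V=10.0274 continue | (k=5,j=4): S=203.7036, K−S=0.0000, hold=1.6887 ⇒ V=1.6887 continue | (k=5,j=5): S=300.5389, K−S=0.0000, hold=0.0000 ⇒ V=0.0000 continue  boundary S*=42.9923
step 4: (k=4,j=0): S=52.2206, K−S=61.3794, hold=61.2422 ⇒ V=61.3794 exercise | (k=4,j=1): S=77.0449, K−S=36.5551, hold=40.0912 ⇒ V=40.0912 continue | (k=4,j=2): S=113.6700, K−S=0.0000, hold=19.6592 ⇒ V=19.6592 continue | (k=4,j=3): S=167.7057, K−S=0.0000, hold=6.1776 ⇒ V=6.1776 continue | (k=4,j=4): S=247.4285, K−S=0.0000, hold=0.9101 ⇒ V=0.9101 continue  boundary S*=52.2206
step 3: (k=3,j=0): S=63.4297, K−S=50.1703, hold=51.4411 ⇒ V=51.4411 continue | (k=3,j=1): S=93.5826, K−S=20.0174, hold=30.6104 ⇒ V=30.6104 continue | (k=3,j=2): S=138.0692, K−S=0.0000, hold=13.4243 ⇒ V=13.4243 continue | (k=3,j=3): S=203.7036, K−S=0.0000, hold=3.7461 ⇒ V=3.7461 continue  boundary S*=-
step 2: (k=2,j=0): S=77.0449, K−S=36.5551, hold=41.7429 ⇒ V=41.7429 continue | (k=2,j=1): S=113.6700, K−S=0.0000, hold=22.6453 ⇒ V=22.6453 continue | (k=2,j=2): S=167.7057, K−S=0.0000, hold=8.9506 ⇒ V=8.9506 continue  boundary S*=-
step 1: (k=1,j=0): S=93.5826, K−S=20.0174, hold=32.8682 ⇒ V=32.8682 continue | (k=1,j=1): S=138.0692, K−S=0.0000, hold=16.3037 ⇒ V=16.3037 continue  boundary S*=-
step 0: (k=0,j=0): S=113.6700, K−S=0.0000, hold=25.1809 ⇒ V=25.1809 continue  boundary S*=-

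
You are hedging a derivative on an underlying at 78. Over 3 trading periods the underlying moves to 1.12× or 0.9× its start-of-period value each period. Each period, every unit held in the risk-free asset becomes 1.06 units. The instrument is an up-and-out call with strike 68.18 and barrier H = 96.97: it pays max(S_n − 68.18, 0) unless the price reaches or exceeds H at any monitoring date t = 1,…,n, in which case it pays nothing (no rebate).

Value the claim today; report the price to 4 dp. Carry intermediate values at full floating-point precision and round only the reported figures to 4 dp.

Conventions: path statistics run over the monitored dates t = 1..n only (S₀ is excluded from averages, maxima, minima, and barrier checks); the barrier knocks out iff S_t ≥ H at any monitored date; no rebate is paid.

Under the martingale measure an up-move has probability p* = 0.7273; value the claim as the probability-weighted average of per-path payoffs, discounted 3 periods at R = 1.06.
Enumerate all 2^3 = 8 price paths (U = up ×1.12, D = down ×0.9); each path with k up-moves has probability p*^k·(1−p*)^(3−k).
DDD: M=70.2000, payoff=0.0000, prob=0.020285
UDD: M=87.3600, payoff=2.5816, prob=0.054095
DUD: M=78.6240, payoff=2.5816, prob=0.054095
UUD: M=97.8432, payoff=0.0000, prob=0.144252
DDU: M=70.7616, payoff=2.5816, prob=0.054095
UDU: M=88.0589, payoff=19.8789, prob=0.144252
DUU: M=88.0589, payoff=19.8789, prob=0.144252
UUU: M=109.5844, payoff=0.0000, prob=0.384673
Price = Σ prob·payoff / R^3 = 6.154106 / 1.191016 = 5.1671

price = 5.1671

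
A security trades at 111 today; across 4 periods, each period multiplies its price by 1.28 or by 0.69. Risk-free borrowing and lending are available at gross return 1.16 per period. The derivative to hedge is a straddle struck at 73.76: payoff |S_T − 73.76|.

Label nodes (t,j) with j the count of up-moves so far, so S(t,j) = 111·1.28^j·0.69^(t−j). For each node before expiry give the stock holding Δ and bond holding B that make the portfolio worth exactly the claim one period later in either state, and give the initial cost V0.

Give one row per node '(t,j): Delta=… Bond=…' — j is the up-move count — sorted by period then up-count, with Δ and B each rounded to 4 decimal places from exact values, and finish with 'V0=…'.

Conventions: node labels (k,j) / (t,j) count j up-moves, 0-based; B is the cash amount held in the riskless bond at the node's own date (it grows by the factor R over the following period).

No-arbitrage ⇒ martingale measure with p* = (R−d)/(u−d) = 0.7966.
At maturity the claim pays: V(4,0)=48.5995, V(4,1)=27.0854, V(4,2)=12.8247, V(4,3)=86.8609, V(4,4)=224.2034
(3,0): S=36.4645. Δ = (V_up−V_dn)/(S_up−S_dn) = (27.0854−48.5995)/(46.6746−25.1605) = -1.0000. V = [p*·27.0854 + (1−p*)·48.5995]/1.16 = 27.1217. B = V − Δ·S = 63.5862.
(3,1): S=67.6443. Δ = (V_up−V_dn)/(S_up−S_dn) = (12.8247−27.0854)/(86.5847−46.6746) = -0.3573. V = [p*·12.8247 + (1−p*)·27.0854]/1.16 = 13.5562. B = V − Δ·S = 37.7270.
(3,2): S=125.4851. Δ = (V_up−V_dn)/(S_up−S_dn) = (86.8609−12.8247)/(160.6209−86.5847) = 1.0000. V = [p*·86.8609 + (1−p*)·12.8247]/1.16 = 61.8988. B = V − Δ·S = -63.5862.
(3,3): S=232.7839. Δ = (V_up−V_dn)/(S_up−S_dn) = (224.2034−86.8609)/(297.9634−160.6209) = 1.0000. V = [p*·224.2034 + (1−p*)·86.8609]/1.16 = 169.1977. B = V − Δ·S = -63.5862.
(2,0): S=52.8471. Δ = (V_up−V_dn)/(S_up−S_dn) = (13.5562−27.1217)/(67.6443−36.4645) = -0.4351. V = [p*·13.5562 + (1−p*)·27.1217]/1.16 = 14.0649. B = V − Δ·S = 37.0573.
(2,1): S=98.0352. Δ = (V_up−V_dn)/(S_up−S_dn) = (61.8988−13.5562)/(125.4851−67.6443) = 0.8358. V = [p*·61.8988 + (1−p*)·13.5562]/1.16 = 44.8849. B = V − Δ·S = -37.0518.
(2,2): S=181.8624. Δ = (V_up−V_dn)/(S_up−S_dn) = (169.1977−61.8988)/(232.7839−125.4851) = 1.0000. V = [p*·169.1977 + (1−p*)·61.8988]/1.16 = 127.0467. B = V − Δ·S = -54.8157.
(1,0): S=76.5900. Δ = (V_up−V_dn)/(S_up−S_dn) = (44.8849−14.0649)/(98.0352−52.8471) = 0.6820. V = [p*·44.8849 + (1−p*)·14.0649]/1.16 = 33.2900. B = V − Δ·S = -18.9472.
(1,1): S=142.0800. Δ = (V_up−V_dn)/(S_up−S_dn) = (127.0467−44.8849)/(181.8624−98.0352) = 0.9801. V = [p*·127.0467 + (1−p*)·44.8849]/1.16 = 95.1171. B = V − Δ·S = -44.1403.
(0,0): S=111.0000. Δ = (V_up−V_dn)/(S_up−S_dn) = (95.1171−33.2900)/(142.0800−76.5900) = 0.9441. V = [p*·95.1171 + (1−p*)·33.2900]/1.16 = 71.1570. B = V − Δ·S = -33.6347.
Sanity check at the root: Δ(0,0)·S0 + B(0,0) reproduces V0 = 71.1570.

(0,0): Delta=0.9441 Bond=-33.6347
(1,0): Delta=0.6820 Bond=-18.9472
(1,1): Delta=0.9801 Bond=-44.1403
(2,0): Delta=-0.4351 Bond=37.0573
(2,1): Delta=0.8358 Bond=-37.0518
(2,2): Delta=1.0000 Bond=-54.8157
(3,0): Delta=-1.0000 Bond=63.5862
(3,1): Delta=-0.3573 Bond=37.7270
(3,2): Delta=1.0000 Bond=-63.5862
(3,3): Delta=1.0000 Bond=-63.5862
V0=71.1570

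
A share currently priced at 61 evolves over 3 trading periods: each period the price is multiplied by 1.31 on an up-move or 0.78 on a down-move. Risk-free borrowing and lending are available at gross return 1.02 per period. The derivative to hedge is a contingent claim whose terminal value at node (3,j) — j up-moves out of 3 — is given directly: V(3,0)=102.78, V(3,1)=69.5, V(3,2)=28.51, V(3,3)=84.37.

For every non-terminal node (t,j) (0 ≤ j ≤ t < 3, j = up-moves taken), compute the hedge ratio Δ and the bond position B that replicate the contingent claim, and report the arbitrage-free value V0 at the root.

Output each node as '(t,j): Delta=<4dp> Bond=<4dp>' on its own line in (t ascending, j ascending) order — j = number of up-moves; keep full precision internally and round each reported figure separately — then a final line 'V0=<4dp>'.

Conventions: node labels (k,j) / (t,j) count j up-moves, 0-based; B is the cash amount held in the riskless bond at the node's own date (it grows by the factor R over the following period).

(0,0): Delta=-0.5596 Bond=93.0629
(1,0): Delta=-1.4296 Bond=136.3188
(1,1): Delta=0.0664 Bond=44.9055
(2,0): Delta=-1.6920 Bond=148.7825
(2,1): Delta=-1.2408 Bond=127.2793
(2,2): Delta=1.0068 Bond=-52.6461
V0=58.9285

No-arbitrage ⇒ martingale measure with p* = (R−d)/(u−d) = 0.4528.
At maturity the claim pays: V(3,0)=102.7800, V(3,1)=69.5000, V(3,2)=28.5100, V(3,3)=84.3700
Node (2,0) S=37.1124: V=(p*·69.5000+(1−p*)·102.7800)/1.02=85.9900; Δ=(69.5000−102.7800)/(48.6172−28.9477)=-1.6920; B=V−Δ·S=148.7825
Node (2,1) S=62.3298: V=(p*·28.5100+(1−p*)·69.5000)/1.02=49.9397; Δ=(28.5100−69.5000)/(81.6520−48.6172)=-1.2408; B=V−Δ·S=127.2793
Node (2,2) S=104.6821: V=(p*·84.3700+(1−p*)·28.5100)/1.02=52.7501; Δ=(84.3700−28.5100)/(137.1336−81.6520)=1.0068; B=V−Δ·S=-52.6461
Node (1,0) S=47.5800: V=(p*·49.9397+(1−p*)·85.9900)/1.02=68.2994; Δ=(49.9397−85.9900)/(62.3298−37.1124)=-1.4296; B=V−Δ·S=136.3188
Node (1,1) S=79.9100: V=(p*·52.7501+(1−p*)·49.9397)/1.02=50.2082; Δ=(52.7501−49.9397)/(104.6821−62.3298)=0.0664; B=V−Δ·S=44.9055
Node (0,0) S=61.0000: V=(p*·50.2082+(1−p*)·68.2994)/1.02=58.9285; Δ=(50.2082−68.2994)/(79.9100−47.5800)=-0.5596; B=V−Δ·S=93.0629
Verification: the root portfolio costs Δ(0,0)·S0 + B(0,0) = 58.9285, matching V0.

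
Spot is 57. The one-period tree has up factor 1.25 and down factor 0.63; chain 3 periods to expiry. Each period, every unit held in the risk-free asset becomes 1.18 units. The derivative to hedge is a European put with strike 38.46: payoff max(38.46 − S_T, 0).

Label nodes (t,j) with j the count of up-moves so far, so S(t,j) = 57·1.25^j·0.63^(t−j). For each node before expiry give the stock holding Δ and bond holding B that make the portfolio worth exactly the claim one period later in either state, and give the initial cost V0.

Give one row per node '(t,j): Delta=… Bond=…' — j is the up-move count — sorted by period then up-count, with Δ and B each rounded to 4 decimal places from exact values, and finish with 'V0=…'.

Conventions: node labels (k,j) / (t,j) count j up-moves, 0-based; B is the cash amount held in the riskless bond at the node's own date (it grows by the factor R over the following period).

(0,0): Delta=-0.0451 Bond=2.8008
(1,0): Delta=-0.4040 Bond=16.1956
(1,1): Delta=-0.0221 Bond=1.6644
(2,0): Delta=-1.0000 Bond=32.5932
(2,1): Delta=-0.3658 Bond=17.3949
(2,2): Delta=0.0000 Bond=0.0000
V0=0.2314

Under the risk-neutral measure, an up-move has probability p* = (R−d)/(u−d) = 0.8871 and values discount at R = 1.18.
Payoffs at expiry: V(3,0)=24.2073, V(3,1)=10.1809, V(3,2)=0.0000, V(3,3)=0.0000
Node (2,0) S=22.6233: V=(p*·10.1809+(1−p*)·24.2073)/1.18=9.9699; Δ=(10.1809−24.2073)/(28.2791−14.2527)=-1.0000; B=V−Δ·S=32.5932
Node (2,1) S=44.8875: V=(p*·0.0000+(1−p*)·10.1809)/1.18=0.9741; Δ=(0.0000−10.1809)/(56.1094−28.2791)=-0.3658; B=V−Δ·S=17.3949
Node (2,2) S=89.0625: V=(p*·0.0000+(1−p*)·0.0000)/1.18=0.0000; Δ=(0.0000−0.0000)/(111.3281−56.1094)=0.0000; B=V−Δ·S=0.0000
Node (1,0) S=35.9100: V=(p*·0.9741+(1−p*)·9.9699)/1.18=1.6862; Δ=(0.9741−9.9699)/(44.8875−22.6233)=-0.4040; B=V−Δ·S=16.1956
Node (1,1) S=71.2500: V=(p*·0.0000+(1−p*)·0.9741)/1.18=0.0932; Δ=(0.0000−0.9741)/(89.0625−44.8875)=-0.0221; B=V−Δ·S=1.6644
Node (0,0) S=57.0000: V=(p*·0.0932+(1−p*)·1.6862)/1.18=0.2314; Δ=(0.0932−1.6862)/(71.2500−35.9100)=-0.0451; B=V−Δ·S=2.8008
Sanity check at the root: Δ(0,0)·S0 + B(0,0) reproduces V0 = 0.2314.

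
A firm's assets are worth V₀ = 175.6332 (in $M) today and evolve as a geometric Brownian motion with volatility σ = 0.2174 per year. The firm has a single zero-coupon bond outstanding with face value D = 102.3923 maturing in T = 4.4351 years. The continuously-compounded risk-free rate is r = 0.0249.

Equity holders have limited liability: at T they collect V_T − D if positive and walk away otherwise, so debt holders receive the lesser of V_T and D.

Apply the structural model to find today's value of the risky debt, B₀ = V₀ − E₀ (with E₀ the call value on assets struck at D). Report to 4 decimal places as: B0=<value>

Equity is a call on the firm's assets struck at D = 102.3923:
d₁ = [ln(V₀/D) + (r + σ²/2)T] / (σ√T)
   = [ln(175.6332/102.3923) + (0.0249 + 0.5·0.2174²)·4.4351] / (0.2174·√4.4351)
   = [0.539586 + 0.215242] / 0.457837 = 1.648681
d₂ = d₁ − σ√T = 1.648681 − 0.457837 = 1.190844
N(d₁) = 0.950393,  N(d₂) = 0.883142,  e^(−rT) = 0.895445
E₀ = V₀·N(d₁) − D·e^(−rT)·N(d₂)
   = 175.6332·0.950393 − 102.3923·0.895445·0.883142 = 85.948213
B₀ = V₀ − E₀ = 175.6332 − 85.948213 = 89.684987

B0=89.6850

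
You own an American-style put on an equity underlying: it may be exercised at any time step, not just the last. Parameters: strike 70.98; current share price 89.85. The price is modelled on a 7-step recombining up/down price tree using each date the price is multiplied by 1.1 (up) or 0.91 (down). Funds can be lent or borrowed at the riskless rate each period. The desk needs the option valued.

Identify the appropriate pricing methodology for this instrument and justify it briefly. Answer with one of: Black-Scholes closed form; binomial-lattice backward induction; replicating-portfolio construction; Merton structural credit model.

framework: binomial-lattice backward induction

Key observation: early exercise of the strike-70.98 put must be checked at each of the 7 dates (spot 89.85), which forces a node-by-node comparison of intrinsic and continuation value backward from expiry.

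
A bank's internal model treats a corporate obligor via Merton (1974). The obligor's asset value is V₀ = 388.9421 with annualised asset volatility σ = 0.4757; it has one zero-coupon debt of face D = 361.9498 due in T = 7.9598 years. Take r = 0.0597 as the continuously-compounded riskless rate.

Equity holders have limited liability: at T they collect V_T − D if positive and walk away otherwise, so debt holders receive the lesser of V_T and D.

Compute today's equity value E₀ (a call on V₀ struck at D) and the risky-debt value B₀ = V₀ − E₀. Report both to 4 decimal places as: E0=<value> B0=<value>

Apply the equity-as-call identities (strike 361.9498, horizon 7.9598 years):
d₁ = [ln(V₀/D) + (r + σ²/2)T] / (σ√T)
   = [ln(388.9421/361.9498) + (0.0597 + 0.5·0.4757²)·7.9598] / (0.4757·√7.9598)
   = [0.071925 + 1.375814] / 1.342098 = 1.078713
d₂ = d₁ − σ√T = 1.078713 − 1.342098 = -0.263385
N(d₁) = 0.859642,  N(d₂) = 0.396127,  e^(−rT) = 0.621761
E₀ = V₀·N(d₁) − D·e^(−rT)·N(d₂)
   = 388.9421·0.859642 − 361.9498·0.621761·0.396127 = 245.204188
B₀ = V₀ − E₀ = 388.9421 − 245.204188 = 143.737912

E0=245.2042 B0=143.7379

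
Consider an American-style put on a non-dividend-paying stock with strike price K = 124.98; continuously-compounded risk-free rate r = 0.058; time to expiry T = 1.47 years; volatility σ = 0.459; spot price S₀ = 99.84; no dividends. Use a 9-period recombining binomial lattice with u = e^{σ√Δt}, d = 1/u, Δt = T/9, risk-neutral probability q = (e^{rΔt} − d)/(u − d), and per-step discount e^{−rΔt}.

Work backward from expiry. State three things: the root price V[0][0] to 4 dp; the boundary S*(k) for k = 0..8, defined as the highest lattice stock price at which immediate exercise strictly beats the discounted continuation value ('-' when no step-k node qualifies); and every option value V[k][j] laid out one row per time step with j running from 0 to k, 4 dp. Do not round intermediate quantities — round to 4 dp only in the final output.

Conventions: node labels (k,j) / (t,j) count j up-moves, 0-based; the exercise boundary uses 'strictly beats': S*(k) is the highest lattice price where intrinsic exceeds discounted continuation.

Δt=0.16333, u=1.20382, d=0.83069, q=0.47927, disc=e^(-rΔt)=0.99057
k=9 terminal: V=max(K-S,0) → 106.1765 97.7301 85.4897 67.7510 42.0442 4.7903 0.0000 0.0000 0.0000 0.0000
k=8: j=0 S=22.6361 intr=102.3439 cont=101.1655 V=102.3439[EX]; j=1 S=32.8041 intr=92.1759 cont=90.9975 V=92.1759[EX]; j=2 S=47.5394 intr=77.4406 cont=76.2622 V=77.4406[EX]; j=3 S=68.8936 intr=56.0864 cont=54.9080 V=56.0864[EX]; j=4 S=99.8400 intr=25.1400 cont=23.9616 V=25.1400[EX]; j=5 S=144.6872 intr=0.0000 cont=2.4709 V=2.4709[hold]; j=6 S=209.6794 intr=0.0000 cont=0.0000 V=0.0000[hold]; j=7 S=303.8654 intr=0.0000 cont=0.0000 V=0.0000[hold]; j=8 S=440.3589 intr=0.0000 cont=0.0000 V=0.0000[hold]  S*(8)=99.8400
k=7: j=0 S=27.2499 intr=97.7301 cont=96.5517 V=97.7301[EX]; j=1 S=39.4903 intr=85.4897 cont=84.3113 V=85.4897[EX]; j=2 S=57.2290 intr=67.7510 cont=66.5726 V=67.7510[EX]; j=3 S=82.9358 intr=42.0442 cont=40.8659 V=42.0442[EX]; j=4 S=120.1897 intr=4.7903 cont=14.1409 V=14.1409[hold]; j=5 S=174.1778 intr=0.0000 cont=1.2746 V=1.2746[hold]; j=6 S=252.4169 intr=0.0000 cont=0.0000 V=0.0000[hold]; j=7 S=365.8002 intr=0.0000 cont=0.0000 V=0.0000[hold]  S*(7)=82.9358
k=6: j=0 S=32.8041 intr=92.1759 cont=90.9975 V=92.1759[EX]; j=1 S=47.5394 intr=77.4406 cont=76.2622 V=77.4406[EX]; j=2 S=68.8936 intr=56.0864 cont=54.9080 V=56.0864[EX]; j=3 S=99.8400 intr=25.1400 cont=28.4008 V=28.4008[hold]; j=4 S=144.6872 intr=0.0000 cont=7.8993 V=7.8993[hold]; j=5 S=209.6794 intr=0.0000 cont=0.6575 V=0.6575[hold]; j=6 S=303.8654 intr=0.0000 cont=0.0000 V=0.0000[hold]  S*(6)=68.8936
k=5: j=0 S=39.4903 intr=85.4897 cont=84.3113 V=85.4897[EX]; j=1 S=57.2290 intr=67.7510 cont=66.5726 V=67.7510[EX]; j=2 S=82.9358 intr=42.0442 cont=42.4139 V=42.4139[hold]; j=3 S=120.1897 intr=4.7903 cont=18.4000 V=18.4000[hold]; j=4 S=174.1778 intr=0.0000 cont=4.3868 V=4.3868[hold]; j=5 S=252.4169 intr=0.0000 cont=0.3391 V=0.3391[hold]  S*(5)=57.2290
k=4: j=0 S=47.5394 intr=77.4406 cont=76.2622 V=77.4406[EX]; j=1 S=68.8936 intr=56.0864 cont=55.0835 V=56.0864[EX]; j=2 S=99.8400 intr=25.1400 cont=30.6135 V=30.6135[hold]; j=3 S=144.6872 intr=0.0000 cont=11.5738 V=11.5738[hold]; j=4 S=209.6794 intr=0.0000 cont=2.4238 V=2.4238[hold]  S*(4)=68.8936
k=3: j=0 S=57.2290 intr=67.7510 cont=66.5726 V=67.7510[EX]; j=1 S=82.9358 intr=42.0442 cont=43.4644 V=43.4644[hold]; j=2 S=120.1897 intr=4.7903 cont=21.2858 V=21.2858[hold]; j=3 S=174.1778 intr=0.0000 cont=7.1207 V=7.1207[hold]  S*(3)=57.2290
k=2: j=0 S=68.8936 intr=56.0864 cont=55.5822 V=56.0864[EX]; j=1 S=99.8400 intr=25.1400 cont=32.5253 V=32.5253[hold]; j=2 S=144.6872 intr=0.0000 cont=14.3603 V=14.3603[hold]  S*(2)=68.8936
k=1: j=0 S=82.9358 intr=42.0442 cont=44.3720 V=44.3720[hold]; j=1 S=120.1897 intr=4.7903 cont=23.5949 V=23.5949[hold]  S*(1)=-
k=0: j=0 S=99.8400 intr=25.1400 cont=34.0898 V=34.0898[hold]  S*(0)=-

price = 34.0898
boundary = - - 68.8936 57.2290 68.8936 57.2290 68.8936 82.9358 99.8400
tree:
34.0898
44.3720 23.5949
56.0864 32.5253 14.3603
67.7510 43.4644 21.2858 7.1207
77.4406 56.0864 30.6135 11.5738 2.4238
85.4897 67.7510 42.4139 18.4000 4.3868 0.3391
92.1759 77.4406 56.0864 28.4008 7.8993 0.6575 0.0000
97.7301 85.4897 67.7510 42.0442 14.1409 1.2746 0.0000 0.0000
102.3439 92.1759 77.4406 56.0864 25.1400 2.4709 0.0000 0.0000 0.0000
106.1765 97.7301 85.4897 67.7510 42.0442 4.7903 0.0000 0.0000 0.0000 0.0000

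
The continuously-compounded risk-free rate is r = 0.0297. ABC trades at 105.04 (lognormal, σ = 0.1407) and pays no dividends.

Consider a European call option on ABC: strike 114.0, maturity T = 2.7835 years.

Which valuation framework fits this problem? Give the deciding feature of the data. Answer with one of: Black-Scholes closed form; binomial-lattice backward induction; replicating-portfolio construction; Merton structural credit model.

framework: Black-Scholes closed form

Key observation: everything needed for the exact continuous-time valuation of the European call on ABC (strike 114.0) is given, and no feature rules the closed form out.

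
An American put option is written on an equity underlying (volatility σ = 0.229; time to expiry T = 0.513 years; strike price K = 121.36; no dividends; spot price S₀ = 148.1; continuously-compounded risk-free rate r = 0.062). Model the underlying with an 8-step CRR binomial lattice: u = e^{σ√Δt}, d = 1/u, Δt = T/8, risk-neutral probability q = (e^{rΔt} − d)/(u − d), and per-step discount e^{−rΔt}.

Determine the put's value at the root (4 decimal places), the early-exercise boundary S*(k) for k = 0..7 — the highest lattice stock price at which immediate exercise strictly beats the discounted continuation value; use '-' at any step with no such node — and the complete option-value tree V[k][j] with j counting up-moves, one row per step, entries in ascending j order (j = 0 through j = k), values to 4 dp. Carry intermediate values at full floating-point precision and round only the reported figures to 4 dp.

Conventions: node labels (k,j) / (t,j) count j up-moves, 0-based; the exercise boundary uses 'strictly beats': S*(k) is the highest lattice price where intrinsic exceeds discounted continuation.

params: Δt=0.06413 u=1.05970 d=0.94366 q=0.51984 e^(-rΔt)=0.99603
t_8 payoffs: 28.2323 16.7802 3.9197 0.0000 0.0000 0.0000 0.0000 0.0000 0.0000
t_7: node(7,0) S=98.6878 payoff=22.6722 vs cont=22.1907 → 22.6722 [stop]  node(7,1) S=110.8237 payoff=10.5363 vs cont=10.0548 → 10.5363 [stop]  node(7,2) S=124.4519 payoff=0.0000 vs cont=1.8746 → 1.8746 [wait]  node(7,3) S=139.7560 payoff=0.0000 vs cont=0.0000 → 0.0000 [wait]  node(7,4) S=156.9421 payoff=0.0000 vs cont=0.0000 → 0.0000 [wait]  node(7,5) S=176.2417 payoff=0.0000 vs cont=0.0000 → 0.0000 [wait]  node(7,6) S=197.9145 payoff=0.0000 vs cont=0.0000 → 0.0000 [wait]  node(7,7) S=222.2525 payoff=0.0000 vs cont=0.0000 → 0.0000 [wait]  ⇒ S*(7)=110.8237
t_6: node(6,0) S=104.5798 payoff=16.7802 vs cont=16.2986 → 16.7802 [stop]  node(6,1) S=117.4403 payoff=3.9197 vs cont=6.0097 → 6.0097 [wait]  node(6,2) S=131.8822 payoff=0.0000 vs cont=0.8966 → 0.8966 [wait]  node(6,3) S=148.1000 payoff=0.0000 vs cont=0.0000 → 0.0000 [wait]  node(6,4) S=166.3122 payoff=0.0000 vs cont=0.0000 → 0.0000 [wait]  node(6,5) S=186.7640 payoff=0.0000 vs cont=0.0000 → 0.0000 [wait]  node(6,6) S=209.7308 payoff=0.0000 vs cont=0.0000 → 0.0000 [wait]  ⇒ S*(6)=104.5798
t_5: node(5,0) S=110.8237 payoff=10.5363 vs cont=11.1369 → 11.1369 [wait]  node(5,1) S=124.4519 payoff=0.0000 vs cont=3.3384 → 3.3384 [wait]  node(5,2) S=139.7560 payoff=0.0000 vs cont=0.4288 → 0.4288 [wait]  node(5,3) S=156.9421 payoff=0.0000 vs cont=0.0000 → 0.0000 [wait]  node(5,4) S=176.2417 payoff=0.0000 vs cont=0.0000 → 0.0000 [wait]  node(5,5) S=197.9145 payoff=0.0000 vs cont=0.0000 → 0.0000 [wait]  ⇒ S*(5)=-
t_4: node(4,0) S=117.4403 payoff=3.9197 vs cont=7.0549 → 7.0549 [wait]  node(4,1) S=131.8822 payoff=0.0000 vs cont=1.8187 → 1.8187 [wait]  node(4,2) S=148.1000 payoff=0.0000 vs cont=0.2051 → 0.2051 [wait]  node(4,3) S=166.3122 payoff=0.0000 vs cont=0.0000 → 0.0000 [wait]  node(4,4) S=186.7640 payoff=0.0000 vs cont=0.0000 → 0.0000 [wait]  ⇒ S*(4)=-
t_3: node(3,0) S=124.4519 payoff=0.0000 vs cont=4.3157 → 4.3157 [wait]  node(3,1) S=139.7560 payoff=0.0000 vs cont=0.9760 → 0.9760 [wait]  node(3,2) S=156.9421 payoff=0.0000 vs cont=0.0981 → 0.0981 [wait]  node(3,3) S=176.2417 payoff=0.0000 vs cont=0.0000 → 0.0000 [wait]  ⇒ S*(3)=-
t_2: node(2,0) S=131.8822 payoff=0.0000 vs cont=2.5694 → 2.5694 [wait]  node(2,1) S=148.1000 payoff=0.0000 vs cont=0.5175 → 0.5175 [wait]  node(2,2) S=166.3122 payoff=0.0000 vs cont=0.0469 → 0.0469 [wait]  ⇒ S*(2)=-
t_1: node(1,0) S=139.7560 payoff=0.0000 vs cont=1.4968 → 1.4968 [wait]  node(1,1) S=156.9421 payoff=0.0000 vs cont=0.2718 → 0.2718 [wait]  ⇒ S*(1)=-
t_0: node(0,0) S=148.1000 payoff=0.0000 vs cont=0.8566 → 0.8566 [wait]  ⇒ S*(0)=-

price = 0.8566
boundary = - - - - - - 104.5798 110.8237
tree:
0.8566
1.4968 0.2718
2.5694 0.5175 0.0469
4.3157 0.9760 0.0981 0.0000
7.0549 1.8187 0.2051 0.0000 0.0000
11.1369 3.3384 0.4288 0.0000 0.0000 0.0000
16.7802 6.0097 0.8966 0.0000 0.0000 0.0000 0.0000
22.6722 10.5363 1.8746 0.0000 0.0000 0.0000 0.0000 0.0000
28.2323 16.7802 3.9197 0.0000 0.0000 0.0000 0.0000 0.0000 0.0000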